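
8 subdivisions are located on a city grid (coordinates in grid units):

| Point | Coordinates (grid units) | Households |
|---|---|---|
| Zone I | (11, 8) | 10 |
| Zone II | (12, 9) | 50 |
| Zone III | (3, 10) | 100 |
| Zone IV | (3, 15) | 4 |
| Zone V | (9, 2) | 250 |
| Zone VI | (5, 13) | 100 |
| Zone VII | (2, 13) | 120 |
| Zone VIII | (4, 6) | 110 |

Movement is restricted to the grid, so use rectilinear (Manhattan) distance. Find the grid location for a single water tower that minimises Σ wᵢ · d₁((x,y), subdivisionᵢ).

(5, 9)

Manhattan distance separates: Σwᵢ(|x−xᵢ|+|y−yᵢ|) = Σwᵢ|x−xᵢ| + Σwᵢ|y−yᵢ|, so x and y are optimised independently as 1-D weighted medians.
Total weight W = 744; half = 372.
x-coordinate, sorted with cumulative weight:
  x=2 (Zone VII, w=120) cum 120
  x=3 (Zone III, w=100) cum 220
  x=3 (Zone IV, w=4) cum 224
  x=4 (Zone VIII, w=110) cum 334
  x=5 (Zone VI, w=100) cum 434  ← median
  x=9 (Zone V, w=250) cum 684
  x=11 (Zone I, w=10) cum 694
  x=12 (Zone II, w=50) cum 744
⇒ x* = 5
y-coordinate, sorted with cumulative weight:
  y=2 (Zone V, w=250) cum 250
  y=6 (Zone VIII, w=110) cum 360
  y=8 (Zone I, w=10) cum 370
  y=9 (Zone II, w=50) cum 420  ← median
  y=10 (Zone III, w=100) cum 520
  y=13 (Zone VI, w=100) cum 620
  y=13 (Zone VII, w=120) cum 740
  y=15 (Zone IV, w=4) cum 744
⇒ y* = 9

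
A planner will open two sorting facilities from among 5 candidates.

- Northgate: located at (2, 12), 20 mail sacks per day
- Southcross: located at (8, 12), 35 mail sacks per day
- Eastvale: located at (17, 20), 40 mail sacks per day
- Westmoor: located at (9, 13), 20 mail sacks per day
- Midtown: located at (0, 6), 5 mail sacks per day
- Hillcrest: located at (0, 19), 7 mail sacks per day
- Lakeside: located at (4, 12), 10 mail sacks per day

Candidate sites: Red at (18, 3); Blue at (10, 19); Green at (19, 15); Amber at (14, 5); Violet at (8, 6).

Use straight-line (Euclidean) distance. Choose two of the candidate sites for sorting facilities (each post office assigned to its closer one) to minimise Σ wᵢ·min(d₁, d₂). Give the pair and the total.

{Green, Violet}, total 955.5

Evaluate every pair (each demand assigned to the nearer of the two):
  {Green, Violet}: total = 955.5
  {Blue, Violet}: total = 966.3
  {Blue, Green}: total = 1048.7
  {Blue, Amber}: total = 1104.3
  {Red, Blue}: total = 1116.1
  {Green, Amber}: total = 1332.8
  {Amber, Violet}: total = 1352.0
  {Red, Violet}: total = 1405.8
  {Red, Green}: total = 1543.8
  {Red, Amber}: total = 1731.9
Best pair: {Green, Violet} with total 955.5.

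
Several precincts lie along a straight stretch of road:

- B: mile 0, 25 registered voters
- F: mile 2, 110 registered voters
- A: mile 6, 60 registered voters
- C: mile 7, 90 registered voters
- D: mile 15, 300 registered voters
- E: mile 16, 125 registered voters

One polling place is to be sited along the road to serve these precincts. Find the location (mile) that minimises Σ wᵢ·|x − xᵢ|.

x = 15

For a sum of weighted absolute distances on a line, the optimum is the weighted median (not the mean). Total weight W = 710; half-weight = 355.
Sort by position and accumulate weight:
  mile 0 (B, w=25) → cum 25
  mile 2 (F, w=110) → cum 135
  mile 6 (A, w=60) → cum 195
  mile 7 (C, w=90) → cum 285
  mile 15 (D, w=300) → cum 585  ≥ 355 → median here
  mile 16 (E, w=125) → cum 710
Optimal location: mile 15.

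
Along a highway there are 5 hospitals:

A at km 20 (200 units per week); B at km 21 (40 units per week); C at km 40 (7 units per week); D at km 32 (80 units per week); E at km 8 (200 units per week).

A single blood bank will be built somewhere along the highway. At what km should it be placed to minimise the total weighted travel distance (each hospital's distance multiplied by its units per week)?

For a sum of weighted absolute distances on a line, the optimum is the weighted median (not the mean). Total weight W = 527; half-weight = 263.5.
Sort by position and accumulate weight:
  km 8 (E, w=200) → cum 200
  km 20 (A, w=200) → cum 400  ≥ 263.5 → median here
  km 21 (B, w=40) → cum 440
  km 32 (D, w=80) → cum 520
  km 40 (C, w=7) → cum 527
Optimal location: km 20.

x = 20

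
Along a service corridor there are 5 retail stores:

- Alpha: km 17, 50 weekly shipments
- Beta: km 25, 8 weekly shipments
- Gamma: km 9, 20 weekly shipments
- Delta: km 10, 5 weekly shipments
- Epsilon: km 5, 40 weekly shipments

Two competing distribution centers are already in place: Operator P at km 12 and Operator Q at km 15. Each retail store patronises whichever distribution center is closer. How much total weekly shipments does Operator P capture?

65

The indifferent point is the midpoint (12+15)/2 = 13.5; retail stores left of it (closer to Operator P at 12) go to Operator P, those right go to Operator Q.
  Epsilon at 5 (w=40) → Operator P
  Gamma at 9 (w=20) → Operator P
  Delta at 10 (w=5) → Operator P
  Alpha at 17 (w=50) → Operator Q
  Beta at 25 (w=8) → Operator Q
Operator P captures 65; Operator Q captures 58.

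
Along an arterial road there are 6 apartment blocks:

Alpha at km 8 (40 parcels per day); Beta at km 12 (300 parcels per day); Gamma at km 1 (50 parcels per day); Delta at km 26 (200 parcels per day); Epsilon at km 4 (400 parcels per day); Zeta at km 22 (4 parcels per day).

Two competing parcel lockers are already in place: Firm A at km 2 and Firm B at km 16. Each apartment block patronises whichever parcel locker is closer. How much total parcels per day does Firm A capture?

The indifferent point is the midpoint (2+16)/2 = 9; apartment blocks left of it (closer to Firm A at 2) go to Firm A, those right go to Firm B.
  Gamma at 1 (w=50) → Firm A
  Epsilon at 4 (w=400) → Firm A
  Alpha at 8 (w=40) → Firm A
  Beta at 12 (w=300) → Firm B
  Zeta at 22 (w=4) → Firm B
  Delta at 26 (w=200) → Firm B
Firm A captures 490; Firm B captures 504.

490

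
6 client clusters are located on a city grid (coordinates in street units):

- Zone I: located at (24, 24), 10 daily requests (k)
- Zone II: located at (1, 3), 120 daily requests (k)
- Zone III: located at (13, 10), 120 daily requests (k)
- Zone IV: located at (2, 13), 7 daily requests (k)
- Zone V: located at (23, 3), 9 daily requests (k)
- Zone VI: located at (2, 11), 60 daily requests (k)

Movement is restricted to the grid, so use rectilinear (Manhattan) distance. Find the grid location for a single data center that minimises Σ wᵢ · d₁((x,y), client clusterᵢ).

Manhattan distance separates: Σwᵢ(|x−xᵢ|+|y−yᵢ|) = Σwᵢ|x−xᵢ| + Σwᵢ|y−yᵢ|, so x and y are optimised independently as 1-D weighted medians.
Total weight W = 326; half = 163.
x-coordinate, sorted with cumulative weight:
  x=1 (Zone II, w=120) cum 120
  x=2 (Zone IV, w=7) cum 127
  x=2 (Zone VI, w=60) cum 187  ← median
  x=13 (Zone III, w=120) cum 307
  x=23 (Zone V, w=9) cum 316
  x=24 (Zone I, w=10) cum 326
⇒ x* = 2
y-coordinate, sorted with cumulative weight:
  y=3 (Zone II, w=120) cum 120
  y=3 (Zone V, w=9) cum 129
  y=10 (Zone III, w=120) cum 249  ← median
  y=11 (Zone VI, w=60) cum 309
  y=13 (Zone IV, w=7) cum 316
  y=24 (Zone I, w=10) cum 326
⇒ y* = 10

(2, 10)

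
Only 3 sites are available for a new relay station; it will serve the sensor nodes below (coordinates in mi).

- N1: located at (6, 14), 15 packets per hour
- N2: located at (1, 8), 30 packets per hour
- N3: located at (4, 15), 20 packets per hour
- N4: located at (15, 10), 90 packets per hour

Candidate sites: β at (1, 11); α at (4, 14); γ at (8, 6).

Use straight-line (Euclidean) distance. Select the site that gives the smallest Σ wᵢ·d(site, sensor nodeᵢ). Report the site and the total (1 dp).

Total weighted distance at each candidate:
  β (1, 11): total = 1540.7
  α (4, 14): total = 1304.7
  γ (8, 6): total = 1264.7
Minimum is at γ with total 1264.7 mi.

γ, total 1264.7 mi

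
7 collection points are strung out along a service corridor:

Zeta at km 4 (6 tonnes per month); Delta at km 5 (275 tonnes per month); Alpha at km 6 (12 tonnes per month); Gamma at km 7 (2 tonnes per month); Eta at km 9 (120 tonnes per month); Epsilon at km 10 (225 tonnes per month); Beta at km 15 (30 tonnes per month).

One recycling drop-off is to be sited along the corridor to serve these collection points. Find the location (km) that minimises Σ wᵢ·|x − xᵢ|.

For a sum of weighted absolute distances on a line, the optimum is the weighted median (not the mean). Total weight W = 670; half-weight = 335.
Sort by position and accumulate weight:
  km 4 (Zeta, w=6) → cum 6
  km 5 (Delta, w=275) → cum 281
  km 6 (Alpha, w=12) → cum 293
  km 7 (Gamma, w=2) → cum 295
  km 9 (Eta, w=120) → cum 415  ≥ 335 → median here
  km 10 (Epsilon, w=225) → cum 640
  km 15 (Beta, w=30) → cum 670
Optimal location: km 9.

x = 9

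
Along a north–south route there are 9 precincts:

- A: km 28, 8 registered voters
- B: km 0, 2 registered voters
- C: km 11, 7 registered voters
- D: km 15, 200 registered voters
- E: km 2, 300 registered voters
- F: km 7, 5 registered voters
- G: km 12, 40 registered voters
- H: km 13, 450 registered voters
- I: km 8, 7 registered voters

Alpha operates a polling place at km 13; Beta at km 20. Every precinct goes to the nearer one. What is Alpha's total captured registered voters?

The indifferent point is the midpoint (13+20)/2 = 16.5; precincts left of it (closer to Alpha at 13) go to Alpha, those right go to Beta.
  B at 0 (w=2) → Alpha
  E at 2 (w=300) → Alpha
  F at 7 (w=5) → Alpha
  I at 8 (w=7) → Alpha
  C at 11 (w=7) → Alpha
  G at 12 (w=40) → Alpha
  H at 13 (w=450) → Alpha
  D at 15 (w=200) → Alpha
  A at 28 (w=8) → Beta
Alpha captures 1011; Beta captures 8.

1011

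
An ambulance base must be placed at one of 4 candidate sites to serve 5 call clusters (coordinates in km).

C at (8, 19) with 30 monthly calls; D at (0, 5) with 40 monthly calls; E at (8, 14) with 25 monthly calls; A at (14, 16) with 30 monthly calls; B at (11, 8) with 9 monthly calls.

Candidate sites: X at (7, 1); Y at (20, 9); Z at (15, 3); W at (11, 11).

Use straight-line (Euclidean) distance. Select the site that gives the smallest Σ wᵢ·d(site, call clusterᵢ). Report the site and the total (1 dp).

Total weighted distance at each candidate:
  X (7, 1): total = 1758.4
  Y (20, 9): total = 1967.5
  Z (15, 3): total = 1904.0
  W (11, 11): total = 1065.5
Minimum is at W with total 1065.5 km.

W, total 1065.5 km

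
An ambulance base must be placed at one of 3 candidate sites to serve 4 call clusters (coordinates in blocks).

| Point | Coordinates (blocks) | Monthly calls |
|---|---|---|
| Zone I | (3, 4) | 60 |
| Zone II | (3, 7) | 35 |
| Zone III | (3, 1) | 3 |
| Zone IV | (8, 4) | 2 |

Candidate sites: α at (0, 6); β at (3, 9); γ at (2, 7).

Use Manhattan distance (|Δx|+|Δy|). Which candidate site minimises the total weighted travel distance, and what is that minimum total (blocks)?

γ, total 314 blocks

Total weighted distance at each candidate:
  α (0, 6): total = 484
  β (3, 9): total = 414
  γ (2, 7): total = 314
Minimum is at γ with total 314 blocks.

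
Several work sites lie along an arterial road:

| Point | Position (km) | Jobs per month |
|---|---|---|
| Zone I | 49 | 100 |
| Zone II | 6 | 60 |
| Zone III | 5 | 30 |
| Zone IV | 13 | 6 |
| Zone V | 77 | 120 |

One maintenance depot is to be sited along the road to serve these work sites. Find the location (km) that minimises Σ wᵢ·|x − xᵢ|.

For a sum of weighted absolute distances on a line, the optimum is the weighted median (not the mean). Total weight W = 316; half-weight = 158.
Sort by position and accumulate weight:
  km 5 (Zone III, w=30) → cum 30
  km 6 (Zone II, w=60) → cum 90
  km 13 (Zone IV, w=6) → cum 96
  km 49 (Zone I, w=100) → cum 196  ≥ 158 → median here
  km 77 (Zone V, w=120) → cum 316
Optimal location: km 49.

x = 49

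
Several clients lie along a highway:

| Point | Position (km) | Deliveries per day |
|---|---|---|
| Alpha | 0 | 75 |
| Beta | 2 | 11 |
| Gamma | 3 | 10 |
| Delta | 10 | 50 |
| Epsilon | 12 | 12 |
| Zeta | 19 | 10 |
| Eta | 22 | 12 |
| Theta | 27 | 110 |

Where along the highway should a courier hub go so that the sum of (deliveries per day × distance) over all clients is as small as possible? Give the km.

For a sum of weighted absolute distances on a line, the optimum is the weighted median (not the mean). Total weight W = 290; half-weight = 145.
Sort by position and accumulate weight:
  km 0 (Alpha, w=75) → cum 75
  km 2 (Beta, w=11) → cum 86
  km 3 (Gamma, w=10) → cum 96
  km 10 (Delta, w=50) → cum 146  ≥ 145 → median here
  km 12 (Epsilon, w=12) → cum 158
  km 19 (Zeta, w=10) → cum 168
  km 22 (Eta, w=12) → cum 180
  km 27 (Theta, w=110) → cum 290
Optimal location: km 10.

x = 10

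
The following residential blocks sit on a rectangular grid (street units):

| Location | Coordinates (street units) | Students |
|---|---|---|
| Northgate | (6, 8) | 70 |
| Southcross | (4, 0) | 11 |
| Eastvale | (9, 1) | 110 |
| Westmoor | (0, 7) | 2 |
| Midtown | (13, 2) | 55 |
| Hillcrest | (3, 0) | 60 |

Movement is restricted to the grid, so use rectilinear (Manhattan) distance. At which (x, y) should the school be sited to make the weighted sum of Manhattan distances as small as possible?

(9, 1)

Manhattan distance separates: Σwᵢ(|x−xᵢ|+|y−yᵢ|) = Σwᵢ|x−xᵢ| + Σwᵢ|y−yᵢ|, so x and y are optimised independently as 1-D weighted medians.
Total weight W = 308; half = 154.
x-coordinate, sorted with cumulative weight:
  x=0 (Westmoor, w=2) cum 2
  x=3 (Hillcrest, w=60) cum 62
  x=4 (Southcross, w=11) cum 73
  x=6 (Northgate, w=70) cum 143
  x=9 (Eastvale, w=110) cum 253  ← median
  x=13 (Midtown, w=55) cum 308
⇒ x* = 9
y-coordinate, sorted with cumulative weight:
  y=0 (Southcross, w=11) cum 11
  y=0 (Hillcrest, w=60) cum 71
  y=1 (Eastvale, w=110) cum 181  ← median
  y=2 (Midtown, w=55) cum 236
  y=7 (Westmoor, w=2) cum 238
  y=8 (Northgate, w=70) cum 308
⇒ y* = 1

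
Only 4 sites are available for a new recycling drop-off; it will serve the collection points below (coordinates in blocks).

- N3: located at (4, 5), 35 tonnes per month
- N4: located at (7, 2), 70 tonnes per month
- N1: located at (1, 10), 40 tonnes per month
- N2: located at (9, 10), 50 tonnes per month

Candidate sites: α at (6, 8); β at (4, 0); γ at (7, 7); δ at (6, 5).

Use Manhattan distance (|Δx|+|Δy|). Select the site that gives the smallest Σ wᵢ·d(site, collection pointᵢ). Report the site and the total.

γ, total 1135 blocks

Total weighted distance at each candidate:
  α (6, 8): total = 1195
  β (4, 0): total = 1795
  γ (7, 7): total = 1135
  δ (6, 5): total = 1150
Minimum is at γ with total 1135 blocks.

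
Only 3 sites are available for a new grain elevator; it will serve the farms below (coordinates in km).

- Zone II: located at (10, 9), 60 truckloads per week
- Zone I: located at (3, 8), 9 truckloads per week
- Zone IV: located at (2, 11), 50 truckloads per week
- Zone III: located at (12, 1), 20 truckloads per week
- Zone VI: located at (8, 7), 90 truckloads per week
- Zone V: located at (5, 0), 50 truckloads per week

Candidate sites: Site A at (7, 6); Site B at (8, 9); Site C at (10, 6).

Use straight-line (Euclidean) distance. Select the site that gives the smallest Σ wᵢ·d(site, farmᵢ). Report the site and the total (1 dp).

Total weighted distance at each candidate:
  Site A (7, 6): total = 1233.3
  Site B (8, 9): total = 1315.3
  Site C (10, 6): total = 1416.7
Minimum is at Site A with total 1233.3 km.

Site A, total 1233.3 km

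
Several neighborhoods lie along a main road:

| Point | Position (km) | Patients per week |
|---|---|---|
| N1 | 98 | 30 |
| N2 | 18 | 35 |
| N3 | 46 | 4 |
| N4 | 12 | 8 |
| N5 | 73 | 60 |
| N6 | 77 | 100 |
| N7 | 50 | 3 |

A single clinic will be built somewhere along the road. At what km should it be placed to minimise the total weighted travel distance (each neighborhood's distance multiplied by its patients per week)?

x = 77

For a sum of weighted absolute distances on a line, the optimum is the weighted median (not the mean). Total weight W = 240; half-weight = 120.
Sort by position and accumulate weight:
  km 12 (N4, w=8) → cum 8
  km 18 (N2, w=35) → cum 43
  km 46 (N3, w=4) → cum 47
  km 50 (N7, w=3) → cum 50
  km 73 (N5, w=60) → cum 110
  km 77 (N6, w=100) → cum 210  ≥ 120 → median here
  km 98 (N1, w=30) → cum 240
Optimal location: km 77.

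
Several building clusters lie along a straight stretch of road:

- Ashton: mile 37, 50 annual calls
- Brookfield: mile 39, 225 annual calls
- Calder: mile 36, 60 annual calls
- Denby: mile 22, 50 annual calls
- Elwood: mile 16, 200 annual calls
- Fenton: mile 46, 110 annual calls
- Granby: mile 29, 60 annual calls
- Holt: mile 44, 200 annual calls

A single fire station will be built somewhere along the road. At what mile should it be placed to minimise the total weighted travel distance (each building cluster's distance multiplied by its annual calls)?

x = 39

For a sum of weighted absolute distances on a line, the optimum is the weighted median (not the mean). Total weight W = 955; half-weight = 477.5.
Sort by position and accumulate weight:
  mile 16 (Elwood, w=200) → cum 200
  mile 22 (Denby, w=50) → cum 250
  mile 29 (Granby, w=60) → cum 310
  mile 36 (Calder, w=60) → cum 370
  mile 37 (Ashton, w=50) → cum 420
  mile 39 (Brookfield, w=225) → cum 645  ≥ 477.5 → median here
  mile 44 (Holt, w=200) → cum 845
  mile 46 (Fenton, w=110) → cum 955
Optimal location: mile 39.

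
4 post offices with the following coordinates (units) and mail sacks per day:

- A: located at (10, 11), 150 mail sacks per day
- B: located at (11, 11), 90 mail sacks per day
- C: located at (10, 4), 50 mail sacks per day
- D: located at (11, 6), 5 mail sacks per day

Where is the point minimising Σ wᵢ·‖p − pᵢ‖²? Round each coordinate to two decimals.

(10.32, 9.73)

The minimiser of Σwᵢ‖p−pᵢ‖² is the weighted centroid p* = (Σwᵢpᵢ)/(Σwᵢ).
Σwᵢ = 295.
Σwᵢxᵢ = 150·10 + 90·11 + 50·10 + 5·11 = 3045.
Σwᵢyᵢ = 150·11 + 90·11 + 50·4 + 5·6 = 2870.
x* = 3045/295 = 10.32, y* = 2870/295 = 9.73.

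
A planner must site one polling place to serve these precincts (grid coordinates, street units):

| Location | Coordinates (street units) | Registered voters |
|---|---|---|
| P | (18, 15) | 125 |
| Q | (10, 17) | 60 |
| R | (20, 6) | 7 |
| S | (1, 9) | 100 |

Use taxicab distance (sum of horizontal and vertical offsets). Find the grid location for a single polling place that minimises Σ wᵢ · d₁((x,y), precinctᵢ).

(10, 15)

Manhattan distance separates: Σwᵢ(|x−xᵢ|+|y−yᵢ|) = Σwᵢ|x−xᵢ| + Σwᵢ|y−yᵢ|, so x and y are optimised independently as 1-D weighted medians.
Total weight W = 292; half = 146.
x-coordinate, sorted with cumulative weight:
  x=1 (S, w=100) cum 100
  x=10 (Q, w=60) cum 160  ← median
  x=18 (P, w=125) cum 285
  x=20 (R, w=7) cum 292
⇒ x* = 10
y-coordinate, sorted with cumulative weight:
  y=6 (R, w=7) cum 7
  y=9 (S, w=100) cum 107
  y=15 (P, w=125) cum 232  ← median
  y=17 (Q, w=60) cum 292
⇒ y* = 15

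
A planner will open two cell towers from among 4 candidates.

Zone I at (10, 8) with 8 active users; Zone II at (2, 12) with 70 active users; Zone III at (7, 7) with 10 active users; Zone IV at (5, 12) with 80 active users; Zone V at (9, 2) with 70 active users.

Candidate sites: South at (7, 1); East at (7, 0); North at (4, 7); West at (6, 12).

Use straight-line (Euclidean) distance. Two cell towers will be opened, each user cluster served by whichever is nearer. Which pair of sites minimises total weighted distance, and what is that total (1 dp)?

{South, West}, total 612.8

Evaluate every pair (each demand assigned to the nearer of the two):
  {South, West}: total = 612.8
  {East, West}: total = 654.2
  {North, West}: total = 930.2
  {South, North}: total = 1020.1
  {East, North}: total = 1061.5
  {South, East}: total = 2017.7
Best pair: {South, West} with total 612.8.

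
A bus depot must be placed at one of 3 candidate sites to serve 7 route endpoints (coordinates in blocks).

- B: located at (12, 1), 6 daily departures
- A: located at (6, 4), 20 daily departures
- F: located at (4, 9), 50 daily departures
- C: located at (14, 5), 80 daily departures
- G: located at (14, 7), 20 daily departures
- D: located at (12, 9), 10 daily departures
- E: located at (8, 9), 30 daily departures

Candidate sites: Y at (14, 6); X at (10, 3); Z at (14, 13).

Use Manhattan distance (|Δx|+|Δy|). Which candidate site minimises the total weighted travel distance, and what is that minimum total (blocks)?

Y, total 1312 blocks

Total weighted distance at each candidate:
  Y (14, 6): total = 1312
  X (10, 3): total = 1684
  Z (14, 13): total = 2244
Minimum is at Y with total 1312 blocks.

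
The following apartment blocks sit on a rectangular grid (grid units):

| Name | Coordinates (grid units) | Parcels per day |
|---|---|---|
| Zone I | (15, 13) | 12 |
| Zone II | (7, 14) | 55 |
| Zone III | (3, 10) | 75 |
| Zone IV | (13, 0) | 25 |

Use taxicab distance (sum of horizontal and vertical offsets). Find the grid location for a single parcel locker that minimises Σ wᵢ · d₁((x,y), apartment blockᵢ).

(7, 10)

Manhattan distance separates: Σwᵢ(|x−xᵢ|+|y−yᵢ|) = Σwᵢ|x−xᵢ| + Σwᵢ|y−yᵢ|, so x and y are optimised independently as 1-D weighted medians.
Total weight W = 167; half = 83.5.
x-coordinate, sorted with cumulative weight:
  x=3 (Zone III, w=75) cum 75
  x=7 (Zone II, w=55) cum 130  ← median
  x=13 (Zone IV, w=25) cum 155
  x=15 (Zone I, w=12) cum 167
⇒ x* = 7
y-coordinate, sorted with cumulative weight:
  y=0 (Zone IV, w=25) cum 25
  y=10 (Zone III, w=75) cum 100  ← median
  y=13 (Zone I, w=12) cum 112
  y=14 (Zone II, w=55) cum 167
⇒ y* = 10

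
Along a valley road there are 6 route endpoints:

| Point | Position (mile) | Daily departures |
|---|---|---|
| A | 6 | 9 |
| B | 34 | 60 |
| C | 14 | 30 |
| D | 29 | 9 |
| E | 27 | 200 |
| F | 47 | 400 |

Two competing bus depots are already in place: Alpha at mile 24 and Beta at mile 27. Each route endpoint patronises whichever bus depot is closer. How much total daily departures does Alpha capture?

39

The indifferent point is the midpoint (24+27)/2 = 25.5; route endpoints left of it (closer to Alpha at 24) go to Alpha, those right go to Beta.
  A at 6 (w=9) → Alpha
  C at 14 (w=30) → Alpha
  E at 27 (w=200) → Beta
  D at 29 (w=9) → Beta
  B at 34 (w=60) → Beta
  F at 47 (w=400) → Beta
Alpha captures 39; Beta captures 669.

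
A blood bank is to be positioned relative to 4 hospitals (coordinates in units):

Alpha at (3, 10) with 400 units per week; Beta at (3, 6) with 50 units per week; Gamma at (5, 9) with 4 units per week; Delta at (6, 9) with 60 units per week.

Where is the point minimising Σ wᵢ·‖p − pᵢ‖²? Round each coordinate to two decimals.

(3.37, 9.49)

The minimiser of Σwᵢ‖p−pᵢ‖² is the weighted centroid p* = (Σwᵢpᵢ)/(Σwᵢ).
Σwᵢ = 514.
Σwᵢxᵢ = 400·3 + 50·3 + 4·5 + 60·6 = 1730.
Σwᵢyᵢ = 400·10 + 50·6 + 4·9 + 60·9 = 4876.
x* = 1730/514 = 3.37, y* = 4876/514 = 9.49.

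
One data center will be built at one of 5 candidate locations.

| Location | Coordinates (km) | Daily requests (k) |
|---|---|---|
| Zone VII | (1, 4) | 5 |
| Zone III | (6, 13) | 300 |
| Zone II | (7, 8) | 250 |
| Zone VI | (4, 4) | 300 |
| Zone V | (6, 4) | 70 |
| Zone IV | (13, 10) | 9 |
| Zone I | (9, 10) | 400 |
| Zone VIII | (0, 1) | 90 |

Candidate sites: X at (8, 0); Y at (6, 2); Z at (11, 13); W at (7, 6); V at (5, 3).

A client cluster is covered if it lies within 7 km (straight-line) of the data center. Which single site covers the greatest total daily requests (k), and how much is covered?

Coverage radius r = 7 km; a point is covered iff (Δx)²+(Δy)² ≤ 7² = 49.
  X (8, 0): covers {Zone VI, Zone V} → 370
  Y (6, 2): covers {Zone VII, Zone II, Zone VI, Zone V, Zone VIII} → 715
  Z (11, 13): covers {Zone III, Zone II, Zone IV, Zone I} → 959
  W (7, 6): covers {Zone VII, Zone II, Zone VI, Zone V, Zone I} → 1025
  V (5, 3): covers {Zone VII, Zone II, Zone VI, Zone V, Zone VIII} → 715
Maximum coverage at W: 1025 daily requests (k).

W, covering 1025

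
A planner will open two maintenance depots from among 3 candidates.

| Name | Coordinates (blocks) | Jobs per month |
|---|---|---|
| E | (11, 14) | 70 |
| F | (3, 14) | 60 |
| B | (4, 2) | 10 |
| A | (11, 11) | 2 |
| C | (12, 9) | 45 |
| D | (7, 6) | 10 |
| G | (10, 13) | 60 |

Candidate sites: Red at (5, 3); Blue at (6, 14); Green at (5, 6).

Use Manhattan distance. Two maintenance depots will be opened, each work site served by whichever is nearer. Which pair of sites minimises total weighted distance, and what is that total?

{Blue, Green}, total 1366

Evaluate every pair (each demand assigned to the nearer of the two):
  {Blue, Green}: total = 1366
  {Red, Blue}: total = 1411
  {Red, Green}: total = 2812
Best pair: {Blue, Green} with total 1366.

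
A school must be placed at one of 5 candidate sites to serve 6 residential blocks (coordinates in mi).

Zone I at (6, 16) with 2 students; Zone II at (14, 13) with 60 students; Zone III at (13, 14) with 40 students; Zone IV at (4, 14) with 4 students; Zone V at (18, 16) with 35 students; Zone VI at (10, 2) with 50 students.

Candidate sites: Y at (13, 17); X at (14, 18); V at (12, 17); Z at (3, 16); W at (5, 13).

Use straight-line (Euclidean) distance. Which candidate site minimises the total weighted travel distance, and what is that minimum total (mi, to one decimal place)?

Total weighted distance at each candidate:
  Y (13, 17): total = 1362.8
  X (14, 18): total = 1505.6
  V (12, 17): total = 1410.7
  Z (3, 16): total = 2414.6
  W (5, 13): total = 1945.6
Minimum is at Y with total 1362.8 mi.

Y, total 1362.8 mi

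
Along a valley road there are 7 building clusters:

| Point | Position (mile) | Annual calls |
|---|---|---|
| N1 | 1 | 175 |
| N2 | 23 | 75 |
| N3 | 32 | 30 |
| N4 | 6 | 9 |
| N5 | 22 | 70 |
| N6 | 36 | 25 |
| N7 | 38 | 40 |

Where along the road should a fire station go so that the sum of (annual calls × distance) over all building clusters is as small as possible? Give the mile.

For a sum of weighted absolute distances on a line, the optimum is the weighted median (not the mean). Total weight W = 424; half-weight = 212.
Sort by position and accumulate weight:
  mile 1 (N1, w=175) → cum 175
  mile 6 (N4, w=9) → cum 184
  mile 22 (N5, w=70) → cum 254  ≥ 212 → median here
  mile 23 (N2, w=75) → cum 329
  mile 32 (N3, w=30) → cum 359
  mile 36 (N6, w=25) → cum 384
  mile 38 (N7, w=40) → cum 424
Optimal location: mile 22.

x = 22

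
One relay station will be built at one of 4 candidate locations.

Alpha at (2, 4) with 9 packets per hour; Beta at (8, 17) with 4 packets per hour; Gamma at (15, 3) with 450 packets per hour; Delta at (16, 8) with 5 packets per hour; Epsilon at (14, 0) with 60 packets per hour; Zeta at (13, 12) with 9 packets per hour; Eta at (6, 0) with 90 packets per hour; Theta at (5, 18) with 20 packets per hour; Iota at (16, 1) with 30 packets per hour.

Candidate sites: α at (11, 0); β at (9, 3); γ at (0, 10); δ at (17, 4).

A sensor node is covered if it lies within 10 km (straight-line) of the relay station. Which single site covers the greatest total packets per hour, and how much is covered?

Coverage radius r = 10 km; a point is covered iff (Δx)²+(Δy)² ≤ 10² = 100.
  α (11, 0): covers {Alpha, Gamma, Delta, Epsilon, Eta, Iota} → 644
  β (9, 3): covers {Alpha, Gamma, Delta, Epsilon, Zeta, Eta, Iota} → 653
  γ (0, 10): covers {Alpha, Theta} → 29
  δ (17, 4): covers {Gamma, Delta, Epsilon, Zeta, Iota} → 554
Maximum coverage at β: 653 packets per hour.

β, covering 653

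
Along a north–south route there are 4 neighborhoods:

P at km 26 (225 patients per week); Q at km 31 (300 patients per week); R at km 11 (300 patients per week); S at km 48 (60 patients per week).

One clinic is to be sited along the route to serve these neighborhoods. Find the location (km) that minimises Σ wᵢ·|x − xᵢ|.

For a sum of weighted absolute distances on a line, the optimum is the weighted median (not the mean). Total weight W = 885; half-weight = 442.5.
Sort by position and accumulate weight:
  km 11 (R, w=300) → cum 300
  km 26 (P, w=225) → cum 525  ≥ 442.5 → median here
  km 31 (Q, w=300) → cum 825
  km 48 (S, w=60) → cum 885
Optimal location: km 26.

x = 26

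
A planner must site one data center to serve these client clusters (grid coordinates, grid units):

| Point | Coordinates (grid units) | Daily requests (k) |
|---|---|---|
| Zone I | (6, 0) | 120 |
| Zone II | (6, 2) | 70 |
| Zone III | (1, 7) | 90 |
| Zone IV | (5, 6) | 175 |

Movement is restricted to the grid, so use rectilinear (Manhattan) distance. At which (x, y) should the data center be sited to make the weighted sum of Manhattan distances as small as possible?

Manhattan distance separates: Σwᵢ(|x−xᵢ|+|y−yᵢ|) = Σwᵢ|x−xᵢ| + Σwᵢ|y−yᵢ|, so x and y are optimised independently as 1-D weighted medians.
Total weight W = 455; half = 227.5.
x-coordinate, sorted with cumulative weight:
  x=1 (Zone III, w=90) cum 90
  x=5 (Zone IV, w=175) cum 265  ← median
  x=6 (Zone I, w=120) cum 385
  x=6 (Zone II, w=70) cum 455
⇒ x* = 5
y-coordinate, sorted with cumulative weight:
  y=0 (Zone I, w=120) cum 120
  y=2 (Zone II, w=70) cum 190
  y=6 (Zone IV, w=175) cum 365  ← median
  y=7 (Zone III, w=90) cum 455
⇒ y* = 6

(5, 6)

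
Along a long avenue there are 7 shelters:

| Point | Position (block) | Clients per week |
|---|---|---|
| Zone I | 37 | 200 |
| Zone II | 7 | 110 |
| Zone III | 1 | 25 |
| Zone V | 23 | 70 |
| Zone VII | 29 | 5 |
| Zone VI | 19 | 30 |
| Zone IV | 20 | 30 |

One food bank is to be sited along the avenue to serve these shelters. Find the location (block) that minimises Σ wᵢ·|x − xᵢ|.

For a sum of weighted absolute distances on a line, the optimum is the weighted median (not the mean). Total weight W = 470; half-weight = 235.
Sort by position and accumulate weight:
  block 1 (Zone III, w=25) → cum 25
  block 7 (Zone II, w=110) → cum 135
  block 19 (Zone VI, w=30) → cum 165
  block 20 (Zone IV, w=30) → cum 195
  block 23 (Zone V, w=70) → cum 265  ≥ 235 → median here
  block 29 (Zone VII, w=5) → cum 270
  block 37 (Zone I, w=200) → cum 470
Optimal location: block 23.

x = 23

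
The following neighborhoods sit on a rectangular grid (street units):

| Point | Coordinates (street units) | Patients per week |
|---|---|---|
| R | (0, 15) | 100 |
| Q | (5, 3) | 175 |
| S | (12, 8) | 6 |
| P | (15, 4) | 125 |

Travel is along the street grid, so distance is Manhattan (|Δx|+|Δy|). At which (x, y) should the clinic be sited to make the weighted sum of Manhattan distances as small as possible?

(5, 4)

Manhattan distance separates: Σwᵢ(|x−xᵢ|+|y−yᵢ|) = Σwᵢ|x−xᵢ| + Σwᵢ|y−yᵢ|, so x and y are optimised independently as 1-D weighted medians.
Total weight W = 406; half = 203.
x-coordinate, sorted with cumulative weight:
  x=0 (R, w=100) cum 100
  x=5 (Q, w=175) cum 275  ← median
  x=12 (S, w=6) cum 281
  x=15 (P, w=125) cum 406
⇒ x* = 5
y-coordinate, sorted with cumulative weight:
  y=3 (Q, w=175) cum 175
  y=4 (P, w=125) cum 300  ← median
  y=8 (S, w=6) cum 306
  y=15 (R, w=100) cum 406
⇒ y* = 4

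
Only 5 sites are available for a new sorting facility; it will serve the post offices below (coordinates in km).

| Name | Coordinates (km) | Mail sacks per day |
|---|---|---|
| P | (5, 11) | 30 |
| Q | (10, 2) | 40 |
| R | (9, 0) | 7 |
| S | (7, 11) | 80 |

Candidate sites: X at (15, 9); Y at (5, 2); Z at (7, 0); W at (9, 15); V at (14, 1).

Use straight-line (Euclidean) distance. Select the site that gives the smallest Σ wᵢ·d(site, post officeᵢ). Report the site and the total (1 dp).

Total weighted distance at each candidate:
  X (15, 9): total = 1385.4
  Y (5, 2): total = 1238.9
  Z (7, 0): total = 1373.6
  W (9, 15): total = 1154.0
  V (14, 1): total = 1580.8
Minimum is at W with total 1154.0 km.

W, total 1154.0 km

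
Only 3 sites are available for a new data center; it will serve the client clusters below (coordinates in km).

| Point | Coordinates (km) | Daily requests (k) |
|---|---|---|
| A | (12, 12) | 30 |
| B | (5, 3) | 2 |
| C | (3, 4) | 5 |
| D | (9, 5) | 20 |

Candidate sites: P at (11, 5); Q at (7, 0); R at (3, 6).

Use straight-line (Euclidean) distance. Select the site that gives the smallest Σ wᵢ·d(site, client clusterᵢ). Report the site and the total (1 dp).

Total weighted distance at each candidate:
  P (11, 5): total = 305.1
  Q (7, 0): total = 533.2
  R (3, 6): total = 463.4
Minimum is at P with total 305.1 km.

P, total 305.1 km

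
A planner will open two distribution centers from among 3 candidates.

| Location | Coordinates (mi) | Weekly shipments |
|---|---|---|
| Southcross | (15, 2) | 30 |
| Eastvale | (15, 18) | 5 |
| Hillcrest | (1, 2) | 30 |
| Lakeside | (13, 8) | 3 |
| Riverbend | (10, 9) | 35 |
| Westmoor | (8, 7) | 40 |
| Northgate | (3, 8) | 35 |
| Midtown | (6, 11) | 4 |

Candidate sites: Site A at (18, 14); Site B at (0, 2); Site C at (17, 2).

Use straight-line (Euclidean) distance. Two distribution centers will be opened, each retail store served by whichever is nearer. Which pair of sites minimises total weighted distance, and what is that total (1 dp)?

Evaluate every pair (each demand assigned to the nearer of the two):
  {Site B, Site C}: total = 1194.2
  {Site A, Site B}: total = 1435.1
  {Site A, Site C}: total = 1911.2
Best pair: {Site B, Site C} with total 1194.2.

{Site B, Site C}, total 1194.2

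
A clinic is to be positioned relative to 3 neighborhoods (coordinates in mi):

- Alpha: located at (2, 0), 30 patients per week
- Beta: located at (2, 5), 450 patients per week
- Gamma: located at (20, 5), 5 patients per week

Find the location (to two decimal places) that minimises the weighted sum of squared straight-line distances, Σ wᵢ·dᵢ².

(2.19, 4.69)

The minimiser of Σwᵢ‖p−pᵢ‖² is the weighted centroid p* = (Σwᵢpᵢ)/(Σwᵢ).
Σwᵢ = 485.
Σwᵢxᵢ = 30·2 + 450·2 + 5·20 = 1060.
Σwᵢyᵢ = 30·0 + 450·5 + 5·5 = 2275.
x* = 1060/485 = 2.19, y* = 2275/485 = 4.69.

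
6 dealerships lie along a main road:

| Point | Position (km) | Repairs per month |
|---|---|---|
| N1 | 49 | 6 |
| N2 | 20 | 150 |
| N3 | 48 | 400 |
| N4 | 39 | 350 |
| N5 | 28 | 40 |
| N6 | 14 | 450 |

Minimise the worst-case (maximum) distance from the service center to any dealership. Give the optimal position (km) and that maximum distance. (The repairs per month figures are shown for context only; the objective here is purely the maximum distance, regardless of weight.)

The 1-center on a line is the midpoint of the two extreme points: leftmost at 14, rightmost at 49.
Optimal location = (14 + 49)/2 = 31.5; maximum distance = (49 − 14)/2 = 17.5.

location 31.5, max distance 17.5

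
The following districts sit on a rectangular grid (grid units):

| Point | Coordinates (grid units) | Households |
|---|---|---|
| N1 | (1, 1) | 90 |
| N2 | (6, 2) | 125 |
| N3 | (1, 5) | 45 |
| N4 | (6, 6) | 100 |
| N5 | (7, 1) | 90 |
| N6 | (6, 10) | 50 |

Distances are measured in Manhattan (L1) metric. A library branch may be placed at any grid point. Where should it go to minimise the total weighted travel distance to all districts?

(6, 2)

Manhattan distance separates: Σwᵢ(|x−xᵢ|+|y−yᵢ|) = Σwᵢ|x−xᵢ| + Σwᵢ|y−yᵢ|, so x and y are optimised independently as 1-D weighted medians.
Total weight W = 500; half = 250.
x-coordinate, sorted with cumulative weight:
  x=1 (N1, w=90) cum 90
  x=1 (N3, w=45) cum 135
  x=6 (N2, w=125) cum 260  ← median
  x=6 (N4, w=100) cum 360
  x=6 (N6, w=50) cum 410
  x=7 (N5, w=90) cum 500
⇒ x* = 6
y-coordinate, sorted with cumulative weight:
  y=1 (N1, w=90) cum 90
  y=1 (N5, w=90) cum 180
  y=2 (N2, w=125) cum 305  ← median
  y=5 (N3, w=45) cum 350
  y=6 (N4, w=100) cum 450
  y=10 (N6, w=50) cum 500
⇒ y* = 2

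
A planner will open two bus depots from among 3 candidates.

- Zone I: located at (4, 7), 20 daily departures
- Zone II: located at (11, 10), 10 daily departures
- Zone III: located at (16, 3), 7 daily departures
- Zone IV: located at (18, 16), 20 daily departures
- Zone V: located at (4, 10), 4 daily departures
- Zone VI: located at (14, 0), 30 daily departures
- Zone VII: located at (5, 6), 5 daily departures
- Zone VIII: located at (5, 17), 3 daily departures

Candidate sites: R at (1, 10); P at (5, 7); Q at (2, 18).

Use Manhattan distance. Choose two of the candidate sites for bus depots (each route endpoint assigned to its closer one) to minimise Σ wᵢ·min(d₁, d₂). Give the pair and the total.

{P, Q}, total 1088

Evaluate every pair (each demand assigned to the nearer of the two):
  {P, Q}: total = 1088
  {R, P}: total = 1182
  {R, Q}: total = 1488
Best pair: {P, Q} with total 1088.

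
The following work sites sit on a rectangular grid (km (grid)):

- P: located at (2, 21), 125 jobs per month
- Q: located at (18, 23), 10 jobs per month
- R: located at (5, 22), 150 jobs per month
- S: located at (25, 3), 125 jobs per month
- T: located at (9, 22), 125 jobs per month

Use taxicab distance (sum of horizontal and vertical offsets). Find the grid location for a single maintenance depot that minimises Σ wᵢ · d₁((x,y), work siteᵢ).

Manhattan distance separates: Σwᵢ(|x−xᵢ|+|y−yᵢ|) = Σwᵢ|x−xᵢ| + Σwᵢ|y−yᵢ|, so x and y are optimised independently as 1-D weighted medians.
Total weight W = 535; half = 267.5.
x-coordinate, sorted with cumulative weight:
  x=2 (P, w=125) cum 125
  x=5 (R, w=150) cum 275  ← median
  x=9 (T, w=125) cum 400
  x=18 (Q, w=10) cum 410
  x=25 (S, w=125) cum 535
⇒ x* = 5
y-coordinate, sorted with cumulative weight:
  y=3 (S, w=125) cum 125
  y=21 (P, w=125) cum 250
  y=22 (R, w=150) cum 400  ← median
  y=22 (T, w=125) cum 525
  y=23 (Q, w=10) cum 535
⇒ y* = 22

(5, 22)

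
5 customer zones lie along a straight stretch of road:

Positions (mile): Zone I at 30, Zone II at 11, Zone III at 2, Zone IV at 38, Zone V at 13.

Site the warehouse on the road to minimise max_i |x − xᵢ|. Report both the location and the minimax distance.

The 1-center on a line is the midpoint of the two extreme points: leftmost at 2, rightmost at 38.
Optimal location = (2 + 38)/2 = 20; maximum distance = (38 − 2)/2 = 18.

location 20, max distance 18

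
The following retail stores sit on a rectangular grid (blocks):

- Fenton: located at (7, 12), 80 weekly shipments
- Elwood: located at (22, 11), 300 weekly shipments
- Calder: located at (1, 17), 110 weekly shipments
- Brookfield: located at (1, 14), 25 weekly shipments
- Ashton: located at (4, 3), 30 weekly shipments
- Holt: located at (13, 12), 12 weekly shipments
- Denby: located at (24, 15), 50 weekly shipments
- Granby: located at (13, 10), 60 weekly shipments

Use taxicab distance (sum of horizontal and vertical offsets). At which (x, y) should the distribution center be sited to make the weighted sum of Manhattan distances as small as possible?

Manhattan distance separates: Σwᵢ(|x−xᵢ|+|y−yᵢ|) = Σwᵢ|x−xᵢ| + Σwᵢ|y−yᵢ|, so x and y are optimised independently as 1-D weighted medians.
Total weight W = 667; half = 333.5.
x-coordinate, sorted with cumulative weight:
  x=1 (Calder, w=110) cum 110
  x=1 (Brookfield, w=25) cum 135
  x=4 (Ashton, w=30) cum 165
  x=7 (Fenton, w=80) cum 245
  x=13 (Holt, w=12) cum 257
  x=13 (Granby, w=60) cum 317
  x=22 (Elwood, w=300) cum 617  ← median
  x=24 (Denby, w=50) cum 667
⇒ x* = 22
y-coordinate, sorted with cumulative weight:
  y=3 (Ashton, w=30) cum 30
  y=10 (Granby, w=60) cum 90
  y=11 (Elwood, w=300) cum 390  ← median
  y=12 (Fenton, w=80) cum 470
  y=12 (Holt, w=12) cum 482
  y=14 (Brookfield, w=25) cum 507
  y=15 (Denby, w=50) cum 557
  y=17 (Calder, w=110) cum 667
⇒ y* = 11

(22, 11)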